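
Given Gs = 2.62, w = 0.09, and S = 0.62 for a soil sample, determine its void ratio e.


Using the relation e = Gs * w / S
e = 2.62 * 0.09 / 0.62
e = 0.3803


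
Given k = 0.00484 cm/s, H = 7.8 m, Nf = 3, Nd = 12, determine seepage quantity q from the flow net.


Convert k to m/s for unit consistency with H:
k = 0.00484 cm/s = 0.00484 / 100 m/s = 4.84e-05 m/s
Using q = k * H * Nf / Nd
Nf / Nd = 3 / 12 = 0.25
q = 4.84e-05 * 7.8 * 0.25
q = 9.438e-05 m^3/s per m


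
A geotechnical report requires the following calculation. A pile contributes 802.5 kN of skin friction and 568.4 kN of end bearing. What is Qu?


Using Qu = Qf + Qb
Qu = 802.5 + 568.4
Qu = 1370.9 kN


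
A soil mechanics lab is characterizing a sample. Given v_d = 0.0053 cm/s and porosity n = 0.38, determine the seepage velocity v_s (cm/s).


Result: 0.01395 cm/s

Derivation:
Using v_s = v_d / n
v_s = 0.0053 / 0.38
v_s = 0.01395 cm/s


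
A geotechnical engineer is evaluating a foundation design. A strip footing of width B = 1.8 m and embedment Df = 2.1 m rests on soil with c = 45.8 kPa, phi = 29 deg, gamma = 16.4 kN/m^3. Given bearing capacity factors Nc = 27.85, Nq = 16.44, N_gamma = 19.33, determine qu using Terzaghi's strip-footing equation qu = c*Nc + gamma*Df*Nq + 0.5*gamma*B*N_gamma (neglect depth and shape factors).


Result: 2127.03 kPa

Derivation:
Compute qu = c*Nc + gamma*Df*Nq + 0.5*gamma*B*N_gamma
Term 1: 45.8 * 27.85 = 1275.53
Term 2: 16.4 * 2.1 * 16.44 = 566.1936
Term 3: 0.5 * 16.4 * 1.8 * 19.33 = 285.3108
qu = 1275.53 + 566.1936 + 285.3108
qu = 2127.03 kPa


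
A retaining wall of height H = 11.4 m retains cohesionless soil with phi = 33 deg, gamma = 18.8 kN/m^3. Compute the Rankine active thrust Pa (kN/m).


Result: 360.14 kN/m

Derivation:
Compute active earth pressure coefficient:
Ka = tan^2(45 - phi/2) = tan^2(28.5) = 0.294801
Compute active force:
Pa = 0.5 * Ka * gamma * H^2
Pa = 0.5 * 0.294801 * 18.8 * 11.4^2
Pa = 360.14 kN/m


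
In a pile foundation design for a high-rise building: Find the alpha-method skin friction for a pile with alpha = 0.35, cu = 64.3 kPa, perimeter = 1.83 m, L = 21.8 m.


Using Qs = alpha * cu * perimeter * L
Qs = 0.35 * 64.3 * 1.83 * 21.8
Qs = 897.81 kN


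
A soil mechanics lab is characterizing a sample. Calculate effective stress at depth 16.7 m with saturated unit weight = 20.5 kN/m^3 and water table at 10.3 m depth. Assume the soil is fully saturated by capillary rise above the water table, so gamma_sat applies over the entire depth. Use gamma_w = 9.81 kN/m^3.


Result: 279.57 kPa

Derivation:
Total stress = gamma_sat * depth
sigma = 20.5 * 16.7 = 342.35 kPa
Pore water pressure u = gamma_w * (depth - d_wt)
u = 9.81 * (16.7 - 10.3) = 62.784 kPa
Effective stress = sigma - u
sigma' = 342.35 - 62.784 = 279.57 kPa


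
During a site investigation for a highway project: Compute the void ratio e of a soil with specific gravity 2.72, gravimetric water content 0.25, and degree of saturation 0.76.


Using the relation e = Gs * w / S
e = 2.72 * 0.25 / 0.76
e = 0.8947


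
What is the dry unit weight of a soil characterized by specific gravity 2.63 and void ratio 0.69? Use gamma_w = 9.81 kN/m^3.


Using gamma_d = Gs * gamma_w / (1 + e)
gamma_d = 2.63 * 9.81 / (1 + 0.69)
gamma_d = 2.63 * 9.81 / 1.69
gamma_d = 15.266 kN/m^3


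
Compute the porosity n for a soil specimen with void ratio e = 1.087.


Using the relation n = e / (1 + e)
n = 1.087 / (1 + 1.087)
n = 1.087 / 2.087
n = 0.5208


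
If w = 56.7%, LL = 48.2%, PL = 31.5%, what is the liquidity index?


First compute the plasticity index:
PI = LL - PL = 48.2 - 31.5 = 16.7
Then compute the liquidity index:
LI = (w - PL) / PI
LI = (56.7 - 31.5) / 16.7
LI = 1.509


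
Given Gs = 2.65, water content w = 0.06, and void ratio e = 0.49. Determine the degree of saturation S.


Result: 0.3245

Derivation:
Using S = Gs * w / e
S = 2.65 * 0.06 / 0.49
S = 0.3245


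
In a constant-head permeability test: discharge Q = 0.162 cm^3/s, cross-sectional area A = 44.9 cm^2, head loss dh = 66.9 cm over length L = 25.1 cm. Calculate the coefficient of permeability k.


Compute hydraulic gradient:
i = dh / L = 66.9 / 25.1 = 2.66534
Then apply Darcy's law:
k = Q / (A * i)
k = 0.162 / (44.9 * 2.66534)
k = 0.162 / 119.674
k = 0.001354 cm/s


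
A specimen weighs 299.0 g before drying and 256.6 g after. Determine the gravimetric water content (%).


Using w = (m_wet - m_dry) / m_dry * 100
m_wet - m_dry = 299.0 - 256.6 = 42.4 g
w = 42.4 / 256.6 * 100
w = 16.52 %


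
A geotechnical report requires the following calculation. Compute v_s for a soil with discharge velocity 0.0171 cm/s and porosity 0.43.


Using v_s = v_d / n
v_s = 0.0171 / 0.43
v_s = 0.03977 cm/s


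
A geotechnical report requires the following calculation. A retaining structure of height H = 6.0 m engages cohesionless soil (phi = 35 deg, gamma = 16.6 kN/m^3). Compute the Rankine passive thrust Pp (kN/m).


Compute passive earth pressure coefficient:
Kp = tan^2(45 + phi/2) = tan^2(62.5) = 3.690172
Compute passive force:
Pp = 0.5 * Kp * gamma * H^2
Pp = 0.5 * 3.690172 * 16.6 * 6.0^2
Pp = 1102.62 kN/m


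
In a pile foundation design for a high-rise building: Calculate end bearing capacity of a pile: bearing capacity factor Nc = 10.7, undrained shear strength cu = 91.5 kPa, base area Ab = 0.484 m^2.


Result: 473.86 kN

Derivation:
Using Qb = Nc * cu * Ab
Qb = 10.7 * 91.5 * 0.484
Qb = 473.86 kN


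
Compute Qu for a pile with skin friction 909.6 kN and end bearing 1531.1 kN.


Using Qu = Qf + Qb
Qu = 909.6 + 1531.1
Qu = 2440.7 kN


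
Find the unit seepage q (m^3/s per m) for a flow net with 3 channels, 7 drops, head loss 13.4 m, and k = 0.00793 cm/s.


Result: 0.0004554 m^3/s per m

Derivation:
Convert k to m/s for unit consistency with H:
k = 0.00793 cm/s = 0.00793 / 100 m/s = 7.93e-05 m/s
Using q = k * H * Nf / Nd
Nf / Nd = 3 / 7 = 0.4286
q = 7.93e-05 * 13.4 * 0.4286
q = 0.0004554 m^3/s per m


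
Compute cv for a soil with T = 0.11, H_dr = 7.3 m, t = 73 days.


Using cv = T * H_dr^2 / t
H_dr^2 = 7.3^2 = 53.29
cv = 0.11 * 53.29 / 73
cv = 0.0803 m^2/day


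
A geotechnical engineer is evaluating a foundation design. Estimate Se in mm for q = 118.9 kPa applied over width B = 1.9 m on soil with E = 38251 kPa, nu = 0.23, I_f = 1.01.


Using Se = q * B * (1 - nu^2) * I_f / E
1 - nu^2 = 1 - 0.23^2 = 0.9471
Se = 118.9 * 1.9 * 0.9471 * 1.01 / 38251
Se = 0.005649 m
Convert to mm: Se = 0.005649 * 1000 = 5.649 mm


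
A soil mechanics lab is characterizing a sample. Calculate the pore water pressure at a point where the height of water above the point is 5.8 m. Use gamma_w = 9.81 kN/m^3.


Result: 56.9 kPa

Derivation:
Using u = gamma_w * h_w
u = 9.81 * 5.8
u = 56.9 kPa


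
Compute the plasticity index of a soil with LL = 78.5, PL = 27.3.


Result: 51.2

Derivation:
Using PI = LL - PL
PI = 78.5 - 27.3
PI = 51.2


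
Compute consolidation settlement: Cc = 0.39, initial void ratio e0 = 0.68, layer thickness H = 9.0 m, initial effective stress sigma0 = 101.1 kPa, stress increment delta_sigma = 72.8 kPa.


Using Sc = Cc * H / (1 + e0) * log10((sigma0 + delta_sigma) / sigma0)
Stress ratio = (101.1 + 72.8) / 101.1 = 1.72008
log10(1.72008) = 0.235548
Cc * H / (1 + e0) = 0.39 * 9.0 / (1 + 0.68) = 2.08929
Sc = 2.08929 * 0.235548
Sc = 0.4921 m


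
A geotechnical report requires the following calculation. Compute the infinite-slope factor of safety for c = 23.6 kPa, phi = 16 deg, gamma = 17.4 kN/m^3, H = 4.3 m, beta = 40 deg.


Using Fs = c / (gamma*H*sin(beta)*cos(beta)) + tan(phi)/tan(beta)
Cohesion contribution = 23.6 / (17.4*4.3*sin(40)*cos(40))
Cohesion contribution = 0.640579
Friction contribution = tan(16)/tan(40) = 0.34173
Fs = 0.640579 + 0.34173
Fs = 0.982


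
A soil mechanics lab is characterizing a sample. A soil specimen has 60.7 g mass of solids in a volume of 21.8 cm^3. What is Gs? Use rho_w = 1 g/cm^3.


Using Gs = m_s / (V_s * rho_w)
Since rho_w = 1 g/cm^3:
Gs = 60.7 / 21.8
Gs = 2.784


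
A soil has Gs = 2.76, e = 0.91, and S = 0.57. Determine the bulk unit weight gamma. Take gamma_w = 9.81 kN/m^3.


Using gamma = gamma_w * (Gs + S*e) / (1 + e)
Numerator: Gs + S*e = 2.76 + 0.57*0.91 = 3.2787
Denominator: 1 + e = 1 + 0.91 = 1.91
gamma = 9.81 * 3.2787 / 1.91
gamma = 16.84 kN/m^3


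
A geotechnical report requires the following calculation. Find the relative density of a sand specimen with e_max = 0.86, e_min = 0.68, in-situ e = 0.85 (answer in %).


Using Dr = (e_max - e) / (e_max - e_min) * 100
e_max - e = 0.86 - 0.85 = 0.01
e_max - e_min = 0.86 - 0.68 = 0.18
Dr = 0.01 / 0.18 * 100
Dr = 5.56 %


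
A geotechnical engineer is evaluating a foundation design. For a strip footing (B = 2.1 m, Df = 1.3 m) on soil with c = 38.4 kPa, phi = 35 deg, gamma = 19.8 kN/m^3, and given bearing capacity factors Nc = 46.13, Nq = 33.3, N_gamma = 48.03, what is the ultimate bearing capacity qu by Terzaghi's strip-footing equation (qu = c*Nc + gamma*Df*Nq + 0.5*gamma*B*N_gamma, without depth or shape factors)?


Compute qu = c*Nc + gamma*Df*Nq + 0.5*gamma*B*N_gamma
Term 1: 38.4 * 46.13 = 1771.392
Term 2: 19.8 * 1.3 * 33.3 = 857.142
Term 3: 0.5 * 19.8 * 2.1 * 48.03 = 998.5437
qu = 1771.392 + 857.142 + 998.5437
qu = 3627.08 kPa


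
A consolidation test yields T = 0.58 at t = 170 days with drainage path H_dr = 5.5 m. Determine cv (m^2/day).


Using cv = T * H_dr^2 / t
H_dr^2 = 5.5^2 = 30.25
cv = 0.58 * 30.25 / 170
cv = 0.10321 m^2/day


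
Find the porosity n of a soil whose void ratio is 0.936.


Using the relation n = e / (1 + e)
n = 0.936 / (1 + 0.936)
n = 0.936 / 1.936
n = 0.4835


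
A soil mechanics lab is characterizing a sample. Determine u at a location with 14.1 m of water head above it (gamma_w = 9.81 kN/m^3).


Using u = gamma_w * h_w
u = 9.81 * 14.1
u = 138.32 kPa


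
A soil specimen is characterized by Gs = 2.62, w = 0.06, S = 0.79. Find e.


Result: 0.199

Derivation:
Using the relation e = Gs * w / S
e = 2.62 * 0.06 / 0.79
e = 0.199


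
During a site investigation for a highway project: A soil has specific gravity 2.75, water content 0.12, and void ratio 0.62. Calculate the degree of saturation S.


Using S = Gs * w / e
S = 2.75 * 0.12 / 0.62
S = 0.5323


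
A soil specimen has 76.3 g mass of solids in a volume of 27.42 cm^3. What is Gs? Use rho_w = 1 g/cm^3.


Using Gs = m_s / (V_s * rho_w)
Since rho_w = 1 g/cm^3:
Gs = 76.3 / 27.42
Gs = 2.783


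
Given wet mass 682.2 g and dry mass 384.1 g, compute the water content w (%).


Using w = (m_wet - m_dry) / m_dry * 100
m_wet - m_dry = 682.2 - 384.1 = 298.1 g
w = 298.1 / 384.1 * 100
w = 77.61 %


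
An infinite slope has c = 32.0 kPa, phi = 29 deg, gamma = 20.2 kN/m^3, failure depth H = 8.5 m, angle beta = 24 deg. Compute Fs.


Using Fs = c / (gamma*H*sin(beta)*cos(beta)) + tan(phi)/tan(beta)
Cohesion contribution = 32.0 / (20.2*8.5*sin(24)*cos(24))
Cohesion contribution = 0.501575
Friction contribution = tan(29)/tan(24) = 1.245
Fs = 0.501575 + 1.245
Fs = 1.747


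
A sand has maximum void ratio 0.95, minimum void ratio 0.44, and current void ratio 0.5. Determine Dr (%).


Result: 88.24 %

Derivation:
Using Dr = (e_max - e) / (e_max - e_min) * 100
e_max - e = 0.95 - 0.5 = 0.45
e_max - e_min = 0.95 - 0.44 = 0.51
Dr = 0.45 / 0.51 * 100
Dr = 88.24 %


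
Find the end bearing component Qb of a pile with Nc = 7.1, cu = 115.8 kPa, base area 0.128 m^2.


Result: 105.24 kN

Derivation:
Using Qb = Nc * cu * Ab
Qb = 7.1 * 115.8 * 0.128
Qb = 105.24 kN


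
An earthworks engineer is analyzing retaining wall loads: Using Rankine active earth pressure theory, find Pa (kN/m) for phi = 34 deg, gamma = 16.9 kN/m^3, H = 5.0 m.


Result: 59.72 kN/m

Derivation:
Compute active earth pressure coefficient:
Ka = tan^2(45 - phi/2) = tan^2(28.0) = 0.282715
Compute active force:
Pa = 0.5 * Ka * gamma * H^2
Pa = 0.5 * 0.282715 * 16.9 * 5.0^2
Pa = 59.72 kN/m


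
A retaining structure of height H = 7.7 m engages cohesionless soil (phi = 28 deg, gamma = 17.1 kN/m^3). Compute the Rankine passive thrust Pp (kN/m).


Compute passive earth pressure coefficient:
Kp = tan^2(45 + phi/2) = tan^2(59.0) = 2.769826
Compute passive force:
Pp = 0.5 * Kp * gamma * H^2
Pp = 0.5 * 2.769826 * 17.1 * 7.7^2
Pp = 1404.11 kN/m


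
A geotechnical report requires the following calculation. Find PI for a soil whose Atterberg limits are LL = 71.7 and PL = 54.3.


Using PI = LL - PL
PI = 71.7 - 54.3
PI = 17.4


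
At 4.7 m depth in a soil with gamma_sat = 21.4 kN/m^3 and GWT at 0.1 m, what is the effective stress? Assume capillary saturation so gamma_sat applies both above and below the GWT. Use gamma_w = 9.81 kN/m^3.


Total stress = gamma_sat * depth
sigma = 21.4 * 4.7 = 100.58 kPa
Pore water pressure u = gamma_w * (depth - d_wt)
u = 9.81 * (4.7 - 0.1) = 45.126 kPa
Effective stress = sigma - u
sigma' = 100.58 - 45.126 = 55.45 kPa


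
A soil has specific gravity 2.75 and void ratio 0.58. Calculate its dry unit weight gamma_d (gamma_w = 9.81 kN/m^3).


Using gamma_d = Gs * gamma_w / (1 + e)
gamma_d = 2.75 * 9.81 / (1 + 0.58)
gamma_d = 2.75 * 9.81 / 1.58
gamma_d = 17.074 kN/m^3


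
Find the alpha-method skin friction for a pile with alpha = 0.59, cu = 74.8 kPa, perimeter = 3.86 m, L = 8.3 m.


Result: 1413.9 kN

Derivation:
Using Qs = alpha * cu * perimeter * L
Qs = 0.59 * 74.8 * 3.86 * 8.3
Qs = 1413.9 kN


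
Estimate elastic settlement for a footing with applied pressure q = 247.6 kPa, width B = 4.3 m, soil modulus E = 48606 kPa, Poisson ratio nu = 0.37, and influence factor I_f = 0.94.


Using Se = q * B * (1 - nu^2) * I_f / E
1 - nu^2 = 1 - 0.37^2 = 0.8631
Se = 247.6 * 4.3 * 0.8631 * 0.94 / 48606
Se = 0.017771 m
Convert to mm: Se = 0.017771 * 1000 = 17.771 mm


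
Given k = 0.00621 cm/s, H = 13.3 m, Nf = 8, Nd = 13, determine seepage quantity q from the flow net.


Convert k to m/s for unit consistency with H:
k = 0.00621 cm/s = 0.00621 / 100 m/s = 6.21e-05 m/s
Using q = k * H * Nf / Nd
Nf / Nd = 8 / 13 = 0.6154
q = 6.21e-05 * 13.3 * 0.6154
q = 0.0005083 m^3/s per m


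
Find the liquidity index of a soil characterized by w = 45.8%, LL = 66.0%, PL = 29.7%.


First compute the plasticity index:
PI = LL - PL = 66.0 - 29.7 = 36.3
Then compute the liquidity index:
LI = (w - PL) / PI
LI = (45.8 - 29.7) / 36.3
LI = 0.444


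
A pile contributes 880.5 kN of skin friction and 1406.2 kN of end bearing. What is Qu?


Result: 2286.7 kN

Derivation:
Using Qu = Qf + Qb
Qu = 880.5 + 1406.2
Qu = 2286.7 kN


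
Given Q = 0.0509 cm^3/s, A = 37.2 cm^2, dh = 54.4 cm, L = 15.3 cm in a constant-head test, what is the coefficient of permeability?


Result: 0.000385 cm/s

Derivation:
Compute hydraulic gradient:
i = dh / L = 54.4 / 15.3 = 3.55556
Then apply Darcy's law:
k = Q / (A * i)
k = 0.0509 / (37.2 * 3.55556)
k = 0.0509 / 132.267
k = 0.000385 cm/s


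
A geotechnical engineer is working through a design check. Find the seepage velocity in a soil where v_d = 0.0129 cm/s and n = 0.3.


Using v_s = v_d / n
v_s = 0.0129 / 0.3
v_s = 0.043 cm/s


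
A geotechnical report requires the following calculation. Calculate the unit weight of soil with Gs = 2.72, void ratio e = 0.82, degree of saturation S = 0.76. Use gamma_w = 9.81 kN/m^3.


Using gamma = gamma_w * (Gs + S*e) / (1 + e)
Numerator: Gs + S*e = 2.72 + 0.76*0.82 = 3.3432
Denominator: 1 + e = 1 + 0.82 = 1.82
gamma = 9.81 * 3.3432 / 1.82
gamma = 18.02 kN/m^3


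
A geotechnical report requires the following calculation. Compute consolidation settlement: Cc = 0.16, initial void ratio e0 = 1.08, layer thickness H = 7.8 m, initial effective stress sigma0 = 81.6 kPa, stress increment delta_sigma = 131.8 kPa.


Using Sc = Cc * H / (1 + e0) * log10((sigma0 + delta_sigma) / sigma0)
Stress ratio = (81.6 + 131.8) / 81.6 = 2.6152
log10(2.6152) = 0.417504
Cc * H / (1 + e0) = 0.16 * 7.8 / (1 + 1.08) = 0.6
Sc = 0.6 * 0.417504
Sc = 0.2505 m


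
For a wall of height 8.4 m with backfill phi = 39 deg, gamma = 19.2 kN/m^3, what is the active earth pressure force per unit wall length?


Compute active earth pressure coefficient:
Ka = tan^2(45 - phi/2) = tan^2(25.5) = 0.227506
Compute active force:
Pa = 0.5 * Ka * gamma * H^2
Pa = 0.5 * 0.227506 * 19.2 * 8.4^2
Pa = 154.11 kN/m


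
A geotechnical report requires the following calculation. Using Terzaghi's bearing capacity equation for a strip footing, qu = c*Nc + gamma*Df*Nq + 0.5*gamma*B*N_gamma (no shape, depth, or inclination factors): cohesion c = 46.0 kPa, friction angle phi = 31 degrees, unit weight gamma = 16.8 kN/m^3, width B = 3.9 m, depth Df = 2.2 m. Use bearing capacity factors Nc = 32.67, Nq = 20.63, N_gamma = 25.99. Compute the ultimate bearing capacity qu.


Result: 3116.74 kPa

Derivation:
Compute qu = c*Nc + gamma*Df*Nq + 0.5*gamma*B*N_gamma
Term 1: 46.0 * 32.67 = 1502.82
Term 2: 16.8 * 2.2 * 20.63 = 762.4848
Term 3: 0.5 * 16.8 * 3.9 * 25.99 = 851.4324
qu = 1502.82 + 762.4848 + 851.4324
qu = 3116.74 kPa


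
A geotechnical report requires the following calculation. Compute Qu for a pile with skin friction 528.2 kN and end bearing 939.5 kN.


Result: 1467.7 kN

Derivation:
Using Qu = Qf + Qb
Qu = 528.2 + 939.5
Qu = 1467.7 kN


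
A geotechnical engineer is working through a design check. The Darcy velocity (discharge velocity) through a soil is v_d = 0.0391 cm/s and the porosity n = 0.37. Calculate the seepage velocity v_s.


Using v_s = v_d / n
v_s = 0.0391 / 0.37
v_s = 0.10568 cm/s


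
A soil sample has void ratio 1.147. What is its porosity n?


Using the relation n = e / (1 + e)
n = 1.147 / (1 + 1.147)
n = 1.147 / 2.147
n = 0.5342


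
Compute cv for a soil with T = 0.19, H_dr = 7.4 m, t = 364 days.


Using cv = T * H_dr^2 / t
H_dr^2 = 7.4^2 = 54.76
cv = 0.19 * 54.76 / 364
cv = 0.02858 m^2/day


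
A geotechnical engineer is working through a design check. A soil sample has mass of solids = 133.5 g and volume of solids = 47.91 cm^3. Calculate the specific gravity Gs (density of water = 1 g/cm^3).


Using Gs = m_s / (V_s * rho_w)
Since rho_w = 1 g/cm^3:
Gs = 133.5 / 47.91
Gs = 2.786


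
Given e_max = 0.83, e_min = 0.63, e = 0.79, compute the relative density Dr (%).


Using Dr = (e_max - e) / (e_max - e_min) * 100
e_max - e = 0.83 - 0.79 = 0.04
e_max - e_min = 0.83 - 0.63 = 0.2
Dr = 0.04 / 0.2 * 100
Dr = 20.0 %


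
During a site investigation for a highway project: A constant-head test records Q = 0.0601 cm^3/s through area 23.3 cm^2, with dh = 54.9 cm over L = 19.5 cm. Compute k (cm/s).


Compute hydraulic gradient:
i = dh / L = 54.9 / 19.5 = 2.81538
Then apply Darcy's law:
k = Q / (A * i)
k = 0.0601 / (23.3 * 2.81538)
k = 0.0601 / 65.5985
k = 0.000916 cm/s


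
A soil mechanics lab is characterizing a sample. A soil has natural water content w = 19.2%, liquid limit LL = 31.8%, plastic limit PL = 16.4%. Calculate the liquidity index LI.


First compute the plasticity index:
PI = LL - PL = 31.8 - 16.4 = 15.4
Then compute the liquidity index:
LI = (w - PL) / PI
LI = (19.2 - 16.4) / 15.4
LI = 0.182


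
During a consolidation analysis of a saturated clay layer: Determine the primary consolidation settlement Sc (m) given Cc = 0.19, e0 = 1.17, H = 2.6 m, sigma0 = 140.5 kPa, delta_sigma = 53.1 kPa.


Result: 0.0317 m

Derivation:
Using Sc = Cc * H / (1 + e0) * log10((sigma0 + delta_sigma) / sigma0)
Stress ratio = (140.5 + 53.1) / 140.5 = 1.37794
log10(1.37794) = 0.139229
Cc * H / (1 + e0) = 0.19 * 2.6 / (1 + 1.17) = 0.22765
Sc = 0.22765 * 0.139229
Sc = 0.0317 m


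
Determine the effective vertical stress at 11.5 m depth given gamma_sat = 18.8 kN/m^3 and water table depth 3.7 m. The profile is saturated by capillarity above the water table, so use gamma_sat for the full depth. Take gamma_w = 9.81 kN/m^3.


Total stress = gamma_sat * depth
sigma = 18.8 * 11.5 = 216.2 kPa
Pore water pressure u = gamma_w * (depth - d_wt)
u = 9.81 * (11.5 - 3.7) = 76.518 kPa
Effective stress = sigma - u
sigma' = 216.2 - 76.518 = 139.68 kPa


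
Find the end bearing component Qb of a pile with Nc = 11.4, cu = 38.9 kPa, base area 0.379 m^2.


Using Qb = Nc * cu * Ab
Qb = 11.4 * 38.9 * 0.379
Qb = 168.07 kN


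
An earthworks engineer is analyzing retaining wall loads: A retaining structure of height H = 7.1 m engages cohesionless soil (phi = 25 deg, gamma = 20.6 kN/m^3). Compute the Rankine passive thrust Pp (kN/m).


Compute passive earth pressure coefficient:
Kp = tan^2(45 + phi/2) = tan^2(57.5) = 2.463913
Compute passive force:
Pp = 0.5 * Kp * gamma * H^2
Pp = 0.5 * 2.463913 * 20.6 * 7.1^2
Pp = 1279.32 kN/m


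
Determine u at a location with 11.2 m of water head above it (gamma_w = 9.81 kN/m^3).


Using u = gamma_w * h_w
u = 9.81 * 11.2
u = 109.87 kPa


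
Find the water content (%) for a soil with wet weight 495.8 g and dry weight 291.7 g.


Using w = (m_wet - m_dry) / m_dry * 100
m_wet - m_dry = 495.8 - 291.7 = 204.1 g
w = 204.1 / 291.7 * 100
w = 69.97 %


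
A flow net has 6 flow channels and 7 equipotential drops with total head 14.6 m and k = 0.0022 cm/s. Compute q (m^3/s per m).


Convert k to m/s for unit consistency with H:
k = 0.0022 cm/s = 0.0022 / 100 m/s = 2.2e-05 m/s
Using q = k * H * Nf / Nd
Nf / Nd = 6 / 7 = 0.8571
q = 2.2e-05 * 14.6 * 0.8571
q = 0.0002753 m^3/s per m


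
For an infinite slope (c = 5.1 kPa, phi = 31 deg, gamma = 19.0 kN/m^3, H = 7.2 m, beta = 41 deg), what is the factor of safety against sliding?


Result: 0.767

Derivation:
Using Fs = c / (gamma*H*sin(beta)*cos(beta)) + tan(phi)/tan(beta)
Cohesion contribution = 5.1 / (19.0*7.2*sin(41)*cos(41))
Cohesion contribution = 0.0752942
Friction contribution = tan(31)/tan(41) = 0.691211
Fs = 0.0752942 + 0.691211
Fs = 0.767


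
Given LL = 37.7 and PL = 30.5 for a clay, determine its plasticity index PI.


Using PI = LL - PL
PI = 37.7 - 30.5
PI = 7.2


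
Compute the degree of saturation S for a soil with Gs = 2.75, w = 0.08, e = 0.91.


Using S = Gs * w / e
S = 2.75 * 0.08 / 0.91
S = 0.2418


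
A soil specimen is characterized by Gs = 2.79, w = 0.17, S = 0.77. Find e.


Using the relation e = Gs * w / S
e = 2.79 * 0.17 / 0.77
e = 0.616


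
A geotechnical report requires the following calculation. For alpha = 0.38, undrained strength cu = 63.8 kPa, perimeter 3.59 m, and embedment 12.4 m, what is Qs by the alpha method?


Using Qs = alpha * cu * perimeter * L
Qs = 0.38 * 63.8 * 3.59 * 12.4
Qs = 1079.25 kN


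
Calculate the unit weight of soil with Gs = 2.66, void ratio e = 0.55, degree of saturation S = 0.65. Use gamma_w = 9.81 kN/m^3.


Using gamma = gamma_w * (Gs + S*e) / (1 + e)
Numerator: Gs + S*e = 2.66 + 0.65*0.55 = 3.0175
Denominator: 1 + e = 1 + 0.55 = 1.55
gamma = 9.81 * 3.0175 / 1.55
gamma = 19.098 kN/m^3


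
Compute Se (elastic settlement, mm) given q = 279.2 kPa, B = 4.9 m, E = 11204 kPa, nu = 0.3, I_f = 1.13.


Result: 125.562 mm

Derivation:
Using Se = q * B * (1 - nu^2) * I_f / E
1 - nu^2 = 1 - 0.3^2 = 0.91
Se = 279.2 * 4.9 * 0.91 * 1.13 / 11204
Se = 0.125562 m
Convert to mm: Se = 0.125562 * 1000 = 125.562 mm


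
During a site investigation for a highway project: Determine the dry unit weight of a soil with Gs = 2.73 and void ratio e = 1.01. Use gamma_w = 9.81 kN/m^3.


Result: 13.324 kN/m^3

Derivation:
Using gamma_d = Gs * gamma_w / (1 + e)
gamma_d = 2.73 * 9.81 / (1 + 1.01)
gamma_d = 2.73 * 9.81 / 2.01
gamma_d = 13.324 kN/m^3


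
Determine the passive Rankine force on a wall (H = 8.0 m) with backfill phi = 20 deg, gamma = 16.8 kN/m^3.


Result: 1096.49 kN/m

Derivation:
Compute passive earth pressure coefficient:
Kp = tan^2(45 + phi/2) = tan^2(55.0) = 2.039607
Compute passive force:
Pp = 0.5 * Kp * gamma * H^2
Pp = 0.5 * 2.039607 * 16.8 * 8.0^2
Pp = 1096.49 kN/m


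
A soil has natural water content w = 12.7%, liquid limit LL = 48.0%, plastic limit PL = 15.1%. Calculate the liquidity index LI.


First compute the plasticity index:
PI = LL - PL = 48.0 - 15.1 = 32.9
Then compute the liquidity index:
LI = (w - PL) / PI
LI = (12.7 - 15.1) / 32.9
LI = -0.073


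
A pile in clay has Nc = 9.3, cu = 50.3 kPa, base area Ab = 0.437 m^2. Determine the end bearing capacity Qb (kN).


Result: 204.42 kN

Derivation:
Using Qb = Nc * cu * Ab
Qb = 9.3 * 50.3 * 0.437
Qb = 204.42 kN


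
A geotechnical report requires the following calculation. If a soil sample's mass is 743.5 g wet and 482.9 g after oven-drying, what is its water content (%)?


Using w = (m_wet - m_dry) / m_dry * 100
m_wet - m_dry = 743.5 - 482.9 = 260.6 g
w = 260.6 / 482.9 * 100
w = 53.97 %


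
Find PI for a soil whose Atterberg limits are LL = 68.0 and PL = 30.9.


Using PI = LL - PL
PI = 68.0 - 30.9
PI = 37.1


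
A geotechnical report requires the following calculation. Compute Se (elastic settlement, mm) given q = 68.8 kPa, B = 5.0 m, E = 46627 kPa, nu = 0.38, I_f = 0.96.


Using Se = q * B * (1 - nu^2) * I_f / E
1 - nu^2 = 1 - 0.38^2 = 0.8556
Se = 68.8 * 5.0 * 0.8556 * 0.96 / 46627
Se = 0.006060 m
Convert to mm: Se = 0.006060 * 1000 = 6.06 mm


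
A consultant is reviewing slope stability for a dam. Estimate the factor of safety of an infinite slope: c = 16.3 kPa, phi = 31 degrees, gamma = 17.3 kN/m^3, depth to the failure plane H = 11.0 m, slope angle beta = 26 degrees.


Using Fs = c / (gamma*H*sin(beta)*cos(beta)) + tan(phi)/tan(beta)
Cohesion contribution = 16.3 / (17.3*11.0*sin(26)*cos(26))
Cohesion contribution = 0.217394
Friction contribution = tan(31)/tan(26) = 1.23195
Fs = 0.217394 + 1.23195
Fs = 1.449


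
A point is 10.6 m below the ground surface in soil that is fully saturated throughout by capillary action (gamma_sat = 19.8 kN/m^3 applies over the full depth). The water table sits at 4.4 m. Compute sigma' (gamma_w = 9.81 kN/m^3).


Total stress = gamma_sat * depth
sigma = 19.8 * 10.6 = 209.88 kPa
Pore water pressure u = gamma_w * (depth - d_wt)
u = 9.81 * (10.6 - 4.4) = 60.822 kPa
Effective stress = sigma - u
sigma' = 209.88 - 60.822 = 149.06 kPa


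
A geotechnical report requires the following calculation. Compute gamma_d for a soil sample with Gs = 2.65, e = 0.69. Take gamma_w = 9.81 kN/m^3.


Using gamma_d = Gs * gamma_w / (1 + e)
gamma_d = 2.65 * 9.81 / (1 + 0.69)
gamma_d = 2.65 * 9.81 / 1.69
gamma_d = 15.383 kN/m^3


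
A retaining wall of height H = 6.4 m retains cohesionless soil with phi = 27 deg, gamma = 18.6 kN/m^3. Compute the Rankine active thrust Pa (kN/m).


Compute active earth pressure coefficient:
Ka = tan^2(45 - phi/2) = tan^2(31.5) = 0.375525
Compute active force:
Pa = 0.5 * Ka * gamma * H^2
Pa = 0.5 * 0.375525 * 18.6 * 6.4^2
Pa = 143.05 kN/m


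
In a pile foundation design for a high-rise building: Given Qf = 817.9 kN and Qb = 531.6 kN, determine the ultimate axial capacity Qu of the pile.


Using Qu = Qf + Qb
Qu = 817.9 + 531.6
Qu = 1349.5 kN


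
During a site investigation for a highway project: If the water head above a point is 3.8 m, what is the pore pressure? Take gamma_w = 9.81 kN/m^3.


Result: 37.28 kPa

Derivation:
Using u = gamma_w * h_w
u = 9.81 * 3.8
u = 37.28 kPa


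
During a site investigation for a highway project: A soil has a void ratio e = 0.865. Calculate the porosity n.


Using the relation n = e / (1 + e)
n = 0.865 / (1 + 0.865)
n = 0.865 / 1.865
n = 0.4638


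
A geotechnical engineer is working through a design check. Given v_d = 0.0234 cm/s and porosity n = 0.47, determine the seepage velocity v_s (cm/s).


Using v_s = v_d / n
v_s = 0.0234 / 0.47
v_s = 0.04979 cm/s


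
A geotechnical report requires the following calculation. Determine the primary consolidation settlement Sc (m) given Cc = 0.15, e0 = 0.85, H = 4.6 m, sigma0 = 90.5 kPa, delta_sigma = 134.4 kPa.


Using Sc = Cc * H / (1 + e0) * log10((sigma0 + delta_sigma) / sigma0)
Stress ratio = (90.5 + 134.4) / 90.5 = 2.48508
log10(2.48508) = 0.395341
Cc * H / (1 + e0) = 0.15 * 4.6 / (1 + 0.85) = 0.372973
Sc = 0.372973 * 0.395341
Sc = 0.1475 m


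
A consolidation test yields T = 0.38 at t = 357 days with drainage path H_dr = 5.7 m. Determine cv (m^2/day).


Result: 0.03458 m^2/day

Derivation:
Using cv = T * H_dr^2 / t
H_dr^2 = 5.7^2 = 32.49
cv = 0.38 * 32.49 / 357
cv = 0.03458 m^2/day


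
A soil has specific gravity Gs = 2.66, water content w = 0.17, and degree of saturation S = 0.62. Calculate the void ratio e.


Result: 0.7294

Derivation:
Using the relation e = Gs * w / S
e = 2.66 * 0.17 / 0.62
e = 0.7294


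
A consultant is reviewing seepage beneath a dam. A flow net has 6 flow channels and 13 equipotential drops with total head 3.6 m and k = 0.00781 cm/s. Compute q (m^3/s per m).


Convert k to m/s for unit consistency with H:
k = 0.00781 cm/s = 0.00781 / 100 m/s = 7.81e-05 m/s
Using q = k * H * Nf / Nd
Nf / Nd = 6 / 13 = 0.4615
q = 7.81e-05 * 3.6 * 0.4615
q = 0.0001298 m^3/s per m


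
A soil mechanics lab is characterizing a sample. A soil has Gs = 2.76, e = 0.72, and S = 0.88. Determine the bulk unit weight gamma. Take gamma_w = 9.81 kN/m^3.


Result: 19.355 kN/m^3

Derivation:
Using gamma = gamma_w * (Gs + S*e) / (1 + e)
Numerator: Gs + S*e = 2.76 + 0.88*0.72 = 3.3936
Denominator: 1 + e = 1 + 0.72 = 1.72
gamma = 9.81 * 3.3936 / 1.72
gamma = 19.355 kN/m^3


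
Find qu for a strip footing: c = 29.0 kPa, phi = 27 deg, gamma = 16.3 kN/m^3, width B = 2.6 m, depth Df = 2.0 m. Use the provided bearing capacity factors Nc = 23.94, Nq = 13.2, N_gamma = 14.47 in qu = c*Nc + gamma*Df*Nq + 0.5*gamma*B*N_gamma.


Compute qu = c*Nc + gamma*Df*Nq + 0.5*gamma*B*N_gamma
Term 1: 29.0 * 23.94 = 694.26
Term 2: 16.3 * 2.0 * 13.2 = 430.32
Term 3: 0.5 * 16.3 * 2.6 * 14.47 = 306.6193
qu = 694.26 + 430.32 + 306.6193
qu = 1431.2 kPa


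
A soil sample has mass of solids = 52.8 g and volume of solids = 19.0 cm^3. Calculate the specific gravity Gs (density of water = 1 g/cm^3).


Using Gs = m_s / (V_s * rho_w)
Since rho_w = 1 g/cm^3:
Gs = 52.8 / 19.0
Gs = 2.779


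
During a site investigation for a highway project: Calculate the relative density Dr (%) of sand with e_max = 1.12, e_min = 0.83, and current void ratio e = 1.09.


Using Dr = (e_max - e) / (e_max - e_min) * 100
e_max - e = 1.12 - 1.09 = 0.03
e_max - e_min = 1.12 - 0.83 = 0.29
Dr = 0.03 / 0.29 * 100
Dr = 10.34 %


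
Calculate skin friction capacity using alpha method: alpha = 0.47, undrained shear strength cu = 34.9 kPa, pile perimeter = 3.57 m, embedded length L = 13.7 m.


Using Qs = alpha * cu * perimeter * L
Qs = 0.47 * 34.9 * 3.57 * 13.7
Qs = 802.25 kN


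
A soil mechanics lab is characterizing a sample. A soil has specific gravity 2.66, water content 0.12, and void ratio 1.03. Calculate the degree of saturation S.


Using S = Gs * w / e
S = 2.66 * 0.12 / 1.03
S = 0.3099


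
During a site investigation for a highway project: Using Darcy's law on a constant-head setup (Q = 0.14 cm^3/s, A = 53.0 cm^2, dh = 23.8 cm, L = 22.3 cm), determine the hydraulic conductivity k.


Compute hydraulic gradient:
i = dh / L = 23.8 / 22.3 = 1.06726
Then apply Darcy's law:
k = Q / (A * i)
k = 0.14 / (53.0 * 1.06726)
k = 0.14 / 56.565
k = 0.002475 cm/s


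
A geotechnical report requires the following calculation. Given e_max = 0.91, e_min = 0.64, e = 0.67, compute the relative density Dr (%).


Using Dr = (e_max - e) / (e_max - e_min) * 100
e_max - e = 0.91 - 0.67 = 0.24
e_max - e_min = 0.91 - 0.64 = 0.27
Dr = 0.24 / 0.27 * 100
Dr = 88.89 %


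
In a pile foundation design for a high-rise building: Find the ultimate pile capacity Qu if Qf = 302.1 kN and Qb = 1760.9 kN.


Result: 2063.0 kN

Derivation:
Using Qu = Qf + Qb
Qu = 302.1 + 1760.9
Qu = 2063.0 kN


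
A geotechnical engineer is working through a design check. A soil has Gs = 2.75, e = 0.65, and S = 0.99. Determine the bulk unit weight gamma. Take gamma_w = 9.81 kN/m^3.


Using gamma = gamma_w * (Gs + S*e) / (1 + e)
Numerator: Gs + S*e = 2.75 + 0.99*0.65 = 3.3935
Denominator: 1 + e = 1 + 0.65 = 1.65
gamma = 9.81 * 3.3935 / 1.65
gamma = 20.176 kN/m^3


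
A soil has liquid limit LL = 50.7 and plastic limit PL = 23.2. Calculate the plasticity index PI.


Using PI = LL - PL
PI = 50.7 - 23.2
PI = 27.5


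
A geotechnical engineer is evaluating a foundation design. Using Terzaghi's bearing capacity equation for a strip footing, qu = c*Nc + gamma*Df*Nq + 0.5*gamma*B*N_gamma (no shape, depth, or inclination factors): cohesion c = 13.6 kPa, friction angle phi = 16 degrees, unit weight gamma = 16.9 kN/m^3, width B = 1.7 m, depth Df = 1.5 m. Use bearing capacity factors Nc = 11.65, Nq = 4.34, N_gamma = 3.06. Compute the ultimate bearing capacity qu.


Compute qu = c*Nc + gamma*Df*Nq + 0.5*gamma*B*N_gamma
Term 1: 13.6 * 11.65 = 158.44
Term 2: 16.9 * 1.5 * 4.34 = 110.019
Term 3: 0.5 * 16.9 * 1.7 * 3.06 = 43.9569
qu = 158.44 + 110.019 + 43.9569
qu = 312.42 kPa


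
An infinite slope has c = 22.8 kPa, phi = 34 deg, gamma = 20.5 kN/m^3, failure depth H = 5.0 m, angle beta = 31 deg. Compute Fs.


Using Fs = c / (gamma*H*sin(beta)*cos(beta)) + tan(phi)/tan(beta)
Cohesion contribution = 22.8 / (20.5*5.0*sin(31)*cos(31))
Cohesion contribution = 0.503856
Friction contribution = tan(34)/tan(31) = 1.12257
Fs = 0.503856 + 1.12257
Fs = 1.626


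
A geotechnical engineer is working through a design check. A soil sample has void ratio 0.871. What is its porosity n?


Result: 0.4655

Derivation:
Using the relation n = e / (1 + e)
n = 0.871 / (1 + 0.871)
n = 0.871 / 1.871
n = 0.4655


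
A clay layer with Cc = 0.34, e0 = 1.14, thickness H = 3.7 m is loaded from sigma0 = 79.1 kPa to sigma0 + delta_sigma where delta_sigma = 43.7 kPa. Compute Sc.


Using Sc = Cc * H / (1 + e0) * log10((sigma0 + delta_sigma) / sigma0)
Stress ratio = (79.1 + 43.7) / 79.1 = 1.55247
log10(1.55247) = 0.191022
Cc * H / (1 + e0) = 0.34 * 3.7 / (1 + 1.14) = 0.58785
Sc = 0.58785 * 0.191022
Sc = 0.1123 m


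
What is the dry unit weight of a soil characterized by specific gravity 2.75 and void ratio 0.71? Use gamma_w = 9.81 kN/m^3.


Using gamma_d = Gs * gamma_w / (1 + e)
gamma_d = 2.75 * 9.81 / (1 + 0.71)
gamma_d = 2.75 * 9.81 / 1.71
gamma_d = 15.776 kN/m^3


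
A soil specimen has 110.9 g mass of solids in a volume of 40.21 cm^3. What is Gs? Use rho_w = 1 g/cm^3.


Using Gs = m_s / (V_s * rho_w)
Since rho_w = 1 g/cm^3:
Gs = 110.9 / 40.21
Gs = 2.758


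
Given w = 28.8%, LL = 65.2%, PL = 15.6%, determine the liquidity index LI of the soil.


Result: 0.266

Derivation:
First compute the plasticity index:
PI = LL - PL = 65.2 - 15.6 = 49.6
Then compute the liquidity index:
LI = (w - PL) / PI
LI = (28.8 - 15.6) / 49.6
LI = 0.266


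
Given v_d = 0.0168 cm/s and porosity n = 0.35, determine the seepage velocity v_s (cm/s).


Result: 0.048 cm/s

Derivation:
Using v_s = v_d / n
v_s = 0.0168 / 0.35
v_s = 0.048 cm/s


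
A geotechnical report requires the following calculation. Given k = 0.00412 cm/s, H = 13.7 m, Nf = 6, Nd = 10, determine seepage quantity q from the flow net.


Result: 0.0003387 m^3/s per m

Derivation:
Convert k to m/s for unit consistency with H:
k = 0.00412 cm/s = 0.00412 / 100 m/s = 4.12e-05 m/s
Using q = k * H * Nf / Nd
Nf / Nd = 6 / 10 = 0.6
q = 4.12e-05 * 13.7 * 0.6
q = 0.0003387 m^3/s per m


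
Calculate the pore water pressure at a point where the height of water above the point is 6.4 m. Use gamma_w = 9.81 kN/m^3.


Using u = gamma_w * h_w
u = 9.81 * 6.4
u = 62.78 kPa


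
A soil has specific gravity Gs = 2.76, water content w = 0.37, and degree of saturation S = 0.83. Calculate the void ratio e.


Using the relation e = Gs * w / S
e = 2.76 * 0.37 / 0.83
e = 1.2304


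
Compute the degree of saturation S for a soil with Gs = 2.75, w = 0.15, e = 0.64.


Using S = Gs * w / e
S = 2.75 * 0.15 / 0.64
S = 0.6445


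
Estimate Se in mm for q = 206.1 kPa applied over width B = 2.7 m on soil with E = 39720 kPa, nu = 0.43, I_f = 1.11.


Result: 12.676 mm

Derivation:
Using Se = q * B * (1 - nu^2) * I_f / E
1 - nu^2 = 1 - 0.43^2 = 0.8151
Se = 206.1 * 2.7 * 0.8151 * 1.11 / 39720
Se = 0.012676 m
Convert to mm: Se = 0.012676 * 1000 = 12.676 mm


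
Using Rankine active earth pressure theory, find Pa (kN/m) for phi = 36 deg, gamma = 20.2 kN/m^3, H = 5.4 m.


Compute active earth pressure coefficient:
Ka = tan^2(45 - phi/2) = tan^2(27.0) = 0.259616
Compute active force:
Pa = 0.5 * Ka * gamma * H^2
Pa = 0.5 * 0.259616 * 20.2 * 5.4^2
Pa = 76.46 kN/m


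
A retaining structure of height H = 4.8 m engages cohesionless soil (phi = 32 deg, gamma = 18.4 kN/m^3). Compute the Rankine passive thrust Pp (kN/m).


Compute passive earth pressure coefficient:
Kp = tan^2(45 + phi/2) = tan^2(61.0) = 3.254588
Compute passive force:
Pp = 0.5 * Kp * gamma * H^2
Pp = 0.5 * 3.254588 * 18.4 * 4.8^2
Pp = 689.87 kN/m


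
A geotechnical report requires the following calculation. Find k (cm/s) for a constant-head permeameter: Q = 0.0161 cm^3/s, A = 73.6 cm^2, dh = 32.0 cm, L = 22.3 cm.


Compute hydraulic gradient:
i = dh / L = 32.0 / 22.3 = 1.43498
Then apply Darcy's law:
k = Q / (A * i)
k = 0.0161 / (73.6 * 1.43498)
k = 0.0161 / 105.614
k = 0.000152 cm/s


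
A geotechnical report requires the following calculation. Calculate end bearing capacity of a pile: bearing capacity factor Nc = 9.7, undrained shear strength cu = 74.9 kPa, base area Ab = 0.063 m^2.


Result: 45.77 kN

Derivation:
Using Qb = Nc * cu * Ab
Qb = 9.7 * 74.9 * 0.063
Qb = 45.77 kN


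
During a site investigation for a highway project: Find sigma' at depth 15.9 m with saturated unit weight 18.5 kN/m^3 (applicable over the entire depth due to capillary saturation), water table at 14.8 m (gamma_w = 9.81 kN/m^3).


Result: 283.36 kPa

Derivation:
Total stress = gamma_sat * depth
sigma = 18.5 * 15.9 = 294.15 kPa
Pore water pressure u = gamma_w * (depth - d_wt)
u = 9.81 * (15.9 - 14.8) = 10.791 kPa
Effective stress = sigma - u
sigma' = 294.15 - 10.791 = 283.36 kPa


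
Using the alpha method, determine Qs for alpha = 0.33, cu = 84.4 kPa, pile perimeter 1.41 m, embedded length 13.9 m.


Using Qs = alpha * cu * perimeter * L
Qs = 0.33 * 84.4 * 1.41 * 13.9
Qs = 545.87 kN


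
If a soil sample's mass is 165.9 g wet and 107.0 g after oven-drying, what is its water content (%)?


Result: 55.05 %

Derivation:
Using w = (m_wet - m_dry) / m_dry * 100
m_wet - m_dry = 165.9 - 107.0 = 58.9 g
w = 58.9 / 107.0 * 100
w = 55.05 %


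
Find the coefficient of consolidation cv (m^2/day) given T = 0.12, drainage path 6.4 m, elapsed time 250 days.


Using cv = T * H_dr^2 / t
H_dr^2 = 6.4^2 = 40.96
cv = 0.12 * 40.96 / 250
cv = 0.01966 m^2/day


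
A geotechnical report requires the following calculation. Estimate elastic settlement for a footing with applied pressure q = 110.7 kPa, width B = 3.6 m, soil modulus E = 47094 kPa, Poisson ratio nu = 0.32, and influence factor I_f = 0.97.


Using Se = q * B * (1 - nu^2) * I_f / E
1 - nu^2 = 1 - 0.32^2 = 0.8976
Se = 110.7 * 3.6 * 0.8976 * 0.97 / 47094
Se = 0.007368 m
Convert to mm: Se = 0.007368 * 1000 = 7.368 mm


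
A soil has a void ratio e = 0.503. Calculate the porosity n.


Using the relation n = e / (1 + e)
n = 0.503 / (1 + 0.503)
n = 0.503 / 1.503
n = 0.3347


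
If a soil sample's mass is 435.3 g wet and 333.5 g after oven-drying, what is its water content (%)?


Using w = (m_wet - m_dry) / m_dry * 100
m_wet - m_dry = 435.3 - 333.5 = 101.8 g
w = 101.8 / 333.5 * 100
w = 30.52 %


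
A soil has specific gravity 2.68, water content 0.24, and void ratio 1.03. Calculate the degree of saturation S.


Using S = Gs * w / e
S = 2.68 * 0.24 / 1.03
S = 0.6245


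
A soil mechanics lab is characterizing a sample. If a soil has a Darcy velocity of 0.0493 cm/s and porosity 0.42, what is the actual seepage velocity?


Using v_s = v_d / n
v_s = 0.0493 / 0.42
v_s = 0.11738 cm/s
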